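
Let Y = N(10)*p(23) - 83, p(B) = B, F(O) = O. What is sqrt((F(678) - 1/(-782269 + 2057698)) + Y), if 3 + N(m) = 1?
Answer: 2*sqrt(223267200828270)/1275429 ≈ 23.431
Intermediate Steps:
N(m) = -2 (N(m) = -3 + 1 = -2)
Y = -129 (Y = -2*23 - 83 = -46 - 83 = -129)
sqrt((F(678) - 1/(-782269 + 2057698)) + Y) = sqrt((678 - 1/(-782269 + 2057698)) - 129) = sqrt((678 - 1/1275429) - 129) = sqrt(864740861/1275429 - 129) = sqrt(700210520/1275429) = 2*sqrt(223267200828270)/1275429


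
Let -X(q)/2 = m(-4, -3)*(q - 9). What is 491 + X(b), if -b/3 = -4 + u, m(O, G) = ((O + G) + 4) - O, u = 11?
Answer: 551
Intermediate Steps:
m(O, G) = 4 + G (m(O, G) = ((G + O) + 4) - O = (4 + G + O) - O = 4 + G)
b = -21 (b = -3*(-4 + 11) = -3*7 = -21)
X(q) = 18 - 2*q (X(q) = -2*(4 - 3)*(q - 9) = -2*(-9 + q) = 18 - 2*q)
491 + X(b) = 491 + (18 - 2*(-21)) = 491 + (18 + 42) = 491 + 60 = 551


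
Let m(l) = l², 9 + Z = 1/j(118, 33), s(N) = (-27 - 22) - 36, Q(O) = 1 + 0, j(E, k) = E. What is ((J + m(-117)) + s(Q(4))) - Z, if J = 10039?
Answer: 2790935/118 ≈ 23652.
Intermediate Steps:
Q(O) = 1
s(N) = -85 (s(N) = -49 - 36 = -85)
Z = -1061/118 (Z = -9 + 1/118 = -1061/118 ≈ -8.9915)
((J + m(-117)) + s(Q(4))) - Z = ((10039 + (-117)²) - 85) - 1*(-1061/118) = ((10039 + 13689) - 85) + 1061/118 = (23728 - 85) + 1061/118 = 23643 + 1061/118 = 2790935/118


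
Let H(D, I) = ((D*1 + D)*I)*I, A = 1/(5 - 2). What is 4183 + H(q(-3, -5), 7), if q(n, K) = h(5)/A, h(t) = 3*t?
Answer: 8593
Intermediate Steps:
A = 1/3 ≈ 0.33333
q(n, K) = 45 (q(n, K) = (3*5)/(1/3) = 15*3 = 45)
H(D, I) = 2*D*I**2 (H(D, I) = ((D + D)*I)*I = ((2*D)*I)*I = (2*D*I)*I = 2*D*I**2)
4183 + H(q(-3, -5), 7) = 4183 + 2*45*7**2 = 4183 + 2*45*49 = 4183 + 4410 = 8593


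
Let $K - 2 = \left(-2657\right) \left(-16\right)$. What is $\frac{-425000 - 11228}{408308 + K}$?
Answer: $- \frac{218114}{225411} \approx -0.96763$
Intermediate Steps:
$K = 42514$ ($K = 2 - -42512 = 2 + 42512 = 42514$)
$\frac{-425000 - 11228}{408308 + K} = \frac{-425000 - 11228}{408308 + 42514} = - \frac{436228}{450822} = \left(-436228\right) \frac{1}{450822} = - \frac{218114}{225411}$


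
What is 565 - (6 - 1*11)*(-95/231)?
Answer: 130040/231 ≈ 562.94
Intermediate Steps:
565 - (6 - 1*11)*(-95/231) = 565 - (6 - 11)*(-95*1/231) = 565 - (-5)*(-95)/231 = 565 - 1*475/231 = 565 - 475/231 = 130040/231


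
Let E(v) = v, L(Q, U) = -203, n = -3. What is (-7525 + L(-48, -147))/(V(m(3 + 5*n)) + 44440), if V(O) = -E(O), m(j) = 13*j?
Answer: -1932/11149 ≈ -0.17329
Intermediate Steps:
V(O) = -O
(-7525 + L(-48, -147))/(V(m(3 + 5*n)) + 44440) = (-7525 - 203)/(-13*(3 + 5*(-3)) + 44440) = -7728/(-13*(3 - 15) + 44440) = -7728/(-13*(-12) + 44440) = -7728/(-1*(-156) + 44440) = -7728/(156 + 44440) = -7728/44596 = -7728*1/44596 = -1932/11149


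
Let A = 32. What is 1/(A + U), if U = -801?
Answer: -1/769 ≈ -0.0013004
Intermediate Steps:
1/(A + U) = 1/(32 - 801) = 1/(-769) = -1/769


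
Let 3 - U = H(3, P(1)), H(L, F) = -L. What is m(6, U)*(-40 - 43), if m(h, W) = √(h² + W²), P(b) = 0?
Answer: -498*√2 ≈ -704.28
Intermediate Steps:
U = 6 (U = 3 - (-1)*3 = 3 - 1*(-3) = 3 + 3 = 6)
m(h, W) = √(W² + h²)
m(6, U)*(-40 - 43) = √(6² + 6²)*(-40 - 43) = √(36 + 36)*(-83) = √72*(-83) = (6*√2)*(-83) = -498*√2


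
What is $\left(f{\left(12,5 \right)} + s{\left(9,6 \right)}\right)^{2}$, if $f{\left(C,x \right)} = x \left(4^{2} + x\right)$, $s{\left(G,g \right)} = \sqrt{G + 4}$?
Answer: $\left(105 + \sqrt{13}\right)^{2} \approx 11795.0$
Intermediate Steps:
$s{\left(G,g \right)} = \sqrt{4 + G}$
$f{\left(C,x \right)} = x \left(16 + x\right)$
$\left(f{\left(12,5 \right)} + s{\left(9,6 \right)}\right)^{2} = \left(5 \left(16 + 5\right) + \sqrt{4 + 9}\right)^{2} = \left(5 \cdot 21 + \sqrt{13}\right)^{2} = \left(105 + \sqrt{13}\right)^{2}$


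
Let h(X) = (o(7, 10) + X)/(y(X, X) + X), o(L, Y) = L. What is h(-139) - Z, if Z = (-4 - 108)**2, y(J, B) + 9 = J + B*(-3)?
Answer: -815426/65 ≈ -12545.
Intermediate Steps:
y(J, B) = -9 + J - 3*B (y(J, B) = -9 + (J + B*(-3)) = -9 + (J - 3*B) = -9 + J - 3*B)
Z = 12544 (Z = (-112)**2 = 12544)
h(X) = (7 + X)/(-9 - X) (h(X) = (7 + X)/((-9 + X - 3*X) + X) = (7 + X)/((-9 - 2*X) + X) = (7 + X)/(-9 - X))
h(-139) - Z = (7 - 139)/(-9 - 1*(-139)) - 1*12544 = -132/(-9 + 139) - 12544 = -132/130 - 12544 = (1/130)*(-132) - 12544 = -66/65 - 12544 = -815426/65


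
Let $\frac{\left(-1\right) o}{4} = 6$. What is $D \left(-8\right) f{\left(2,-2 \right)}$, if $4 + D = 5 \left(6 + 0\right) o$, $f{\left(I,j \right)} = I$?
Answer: $11584$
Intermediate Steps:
$o = -24$ ($o = \left(-4\right) 6 = -24$)
$D = -724$ ($D = -4 + 5 \left(6 + 0\right) \left(-24\right) = -4 + 5 \cdot 6 \left(-24\right) = -4 + 30 \left(-24\right) = -4 - 720 = -724$)
$D \left(-8\right) f{\left(2,-2 \right)} = \left(-724\right) \left(-8\right) 2 = 5792 \cdot 2 = 11584$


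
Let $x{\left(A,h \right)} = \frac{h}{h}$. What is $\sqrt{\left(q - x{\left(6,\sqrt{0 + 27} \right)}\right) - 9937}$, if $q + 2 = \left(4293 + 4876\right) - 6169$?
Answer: $2 i \sqrt{1735} \approx 83.307 i$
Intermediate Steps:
$q = 2998$ ($q = -2 + \left(\left(4293 + 4876\right) - 6169\right) = -2 + \left(9169 - 6169\right) = -2 + 3000 = 2998$)
$x{\left(A,h \right)} = 1$
$\sqrt{\left(q - x{\left(6,\sqrt{0 + 27} \right)}\right) - 9937} = \sqrt{\left(2998 - 1\right) - 9937} = \sqrt{2997 - 9937} = \sqrt{-6940} = 2 i \sqrt{1735}$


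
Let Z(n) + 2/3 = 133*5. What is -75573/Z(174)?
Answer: -226719/1993 ≈ -113.76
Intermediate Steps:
Z(n) = 1993/3 (Z(n) = -2/3 + 133*5 = -2/3 + 665 = 1993/3)
-75573/Z(174) = -75573/1993/3 = -75573*3/1993 = -226719/1993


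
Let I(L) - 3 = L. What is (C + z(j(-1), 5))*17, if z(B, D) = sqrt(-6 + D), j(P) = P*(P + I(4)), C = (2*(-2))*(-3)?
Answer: 204 + 17*I ≈ 204.0 + 17.0*I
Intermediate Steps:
I(L) = 3 + L
C = 12 (C = -4*(-3) = 12)
j(P) = P*(7 + P) (j(P) = P*(P + (3 + 4)) = P*(P + 7) = P*(7 + P))
(C + z(j(-1), 5))*17 = (12 + sqrt(-6 + 5))*17 = (12 + sqrt(-1))*17 = (12 + I)*17 = 204 + 17*I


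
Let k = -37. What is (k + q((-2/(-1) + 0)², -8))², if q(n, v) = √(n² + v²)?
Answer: 1449 - 296*√5 ≈ 787.12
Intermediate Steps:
(k + q((-2/(-1) + 0)², -8))² = (-37 + √(((-2/(-1) + 0)²)² + (-8)²))² = (-37 + √(((-2*(-1) + 0)²)² + 64))² = (-37 + √(((2 + 0)²)² + 64))² = (-37 + √((2²)² + 64))² = (-37 + √(4² + 64))² = (-37 + √(16 + 64))² = (-37 + √80)² = (-37 + 4*√5)²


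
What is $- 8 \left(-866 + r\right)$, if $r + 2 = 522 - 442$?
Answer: $6304$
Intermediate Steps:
$r = 78$ ($r = -2 + \left(522 - 442\right) = -2 + 80 = 78$)
$- 8 \left(-866 + r\right) = - 8 \left(-866 + 78\right) = \left(-8\right) \left(-788\right) = 6304$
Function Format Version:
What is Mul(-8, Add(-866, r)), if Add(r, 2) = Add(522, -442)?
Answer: 6304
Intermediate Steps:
r = 78 (r = Add(-2, Add(522, -442)) = Add(-2, 80) = 78)
Mul(-8, Add(-866, r)) = Mul(-8, Add(-866, 78)) = Mul(-8, -788) = 6304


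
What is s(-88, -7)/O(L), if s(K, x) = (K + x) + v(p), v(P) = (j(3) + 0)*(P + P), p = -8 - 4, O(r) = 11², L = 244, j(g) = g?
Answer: -167/121 ≈ -1.3802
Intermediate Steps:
O(r) = 121
p = -12
v(P) = 6*P (v(P) = (3 + 0)*(P + P) = 3*(2*P) = 6*P)
s(K, x) = -72 + K + x (s(K, x) = (K + x) + 6*(-12) = (K + x) - 72 = -72 + K + x)
s(-88, -7)/O(L) = (-72 - 88 - 7)/121 = -167*1/121 = -167/121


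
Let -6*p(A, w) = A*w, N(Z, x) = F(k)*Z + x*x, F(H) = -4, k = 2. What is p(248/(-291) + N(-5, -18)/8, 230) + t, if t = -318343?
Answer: -279323914/873 ≈ -3.1996e+5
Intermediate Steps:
N(Z, x) = x**2 - 4*Z (N(Z, x) = -4*Z + x*x = -4*Z + x**2 = x**2 - 4*Z)
p(A, w) = -A*w/6
p(248/(-291) + N(-5, -18)/8, 230) + t = -1/6*(248/(-291) + ((-18)**2 - 4*(-5))/8)*230 - 318343 = -1/6*(248*(-1/291) + (324 + 20)*(1/8))*230 - 318343 = -1/6*(-248/291 + 344*(1/8))*230 - 318343 = -1/6*(-248/291 + 43)*230 - 318343 = -1/6*12265/291*230 - 318343 = -1410475/873 - 318343 = -279323914/873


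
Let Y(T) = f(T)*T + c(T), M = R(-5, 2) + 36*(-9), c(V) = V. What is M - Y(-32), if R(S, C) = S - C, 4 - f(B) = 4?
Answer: -299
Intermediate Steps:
f(B) = 0 (f(B) = 4 - 1*4 = 4 - 4 = 0)
M = -331 (M = (-5 - 1*2) + 36*(-9) = (-5 - 2) - 324 = -7 - 324 = -331)
Y(T) = T (Y(T) = 0*T + T = 0 + T = T)
M - Y(-32) = -331 - 1*(-32) = -331 + 32 = -299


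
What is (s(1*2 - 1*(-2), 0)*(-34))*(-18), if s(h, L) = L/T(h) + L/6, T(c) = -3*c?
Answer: 0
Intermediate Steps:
s(h, L) = L/6 - L/(3*h) (s(h, L) = L/((-3*h)) + L/6 = L*(-1/(3*h)) + L*(1/6) = -L/(3*h) + L/6 = L/6 - L/(3*h))
(s(1*2 - 1*(-2), 0)*(-34))*(-18) = (((1/6)*0*(-2 + (1*2 - 1*(-2)))/(1*2 - 1*(-2)))*(-34))*(-18) = (((1/6)*0*(-2 + (2 + 2))/(2 + 2))*(-34))*(-18) = (((1/6)*0*(-2 + 4)/4)*(-34))*(-18) = (((1/6)*0*(1/4)*2)*(-34))*(-18) = (0*(-34))*(-18) = 0*(-18) = 0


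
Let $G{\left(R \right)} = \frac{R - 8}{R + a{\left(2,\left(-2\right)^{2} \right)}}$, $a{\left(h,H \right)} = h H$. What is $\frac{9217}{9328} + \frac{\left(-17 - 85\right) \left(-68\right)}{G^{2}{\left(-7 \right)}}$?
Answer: $\frac{22257611}{699600} \approx 31.815$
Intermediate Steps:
$a{\left(h,H \right)} = H h$
$G{\left(R \right)} = \frac{-8 + R}{8 + R}$ ($G{\left(R \right)} = \frac{R - 8}{R + \left(-2\right)^{2} \cdot 2} = \frac{-8 + R}{R + 4 \cdot 2} = \frac{-8 + R}{R + 8} = \frac{-8 + R}{8 + R}$)
$\frac{9217}{9328} + \frac{\left(-17 - 85\right) \left(-68\right)}{G^{2}{\left(-7 \right)}} = \frac{9217}{9328} + \frac{\left(-17 - 85\right) \left(-68\right)}{\left(\frac{-8 - 7}{8 - 7}\right)^{2}} = 9217 \cdot \frac{1}{9328} + \frac{\left(-102\right) \left(-68\right)}{\left(1^{-1} \left(-15\right)\right)^{2}} = \frac{9217}{9328} + \frac{6936}{\left(1 \left(-15\right)\right)^{2}} = \frac{9217}{9328} + \frac{6936}{\left(-15\right)^{2}} = \frac{9217}{9328} + \frac{6936}{225} = \frac{9217}{9328} + 6936 \cdot \frac{1}{225} = \frac{9217}{9328} + \frac{2312}{75} = \frac{22257611}{699600}$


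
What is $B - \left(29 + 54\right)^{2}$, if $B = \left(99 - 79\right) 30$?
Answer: $-6289$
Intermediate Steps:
$B = 600$ ($B = 20 \cdot 30 = 600$)
$B - \left(29 + 54\right)^{2} = 600 - \left(29 + 54\right)^{2} = 600 - 83^{2} = 600 - 6889 = -6289$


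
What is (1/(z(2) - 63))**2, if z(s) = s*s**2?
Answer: 1/3025 ≈ 0.00033058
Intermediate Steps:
z(s) = s**3
(1/(z(2) - 63))**2 = (1/(2**3 - 63))**2 = (1/(8 - 63))**2 = (1/(-55))**2 = (-1/55)**2 = 1/3025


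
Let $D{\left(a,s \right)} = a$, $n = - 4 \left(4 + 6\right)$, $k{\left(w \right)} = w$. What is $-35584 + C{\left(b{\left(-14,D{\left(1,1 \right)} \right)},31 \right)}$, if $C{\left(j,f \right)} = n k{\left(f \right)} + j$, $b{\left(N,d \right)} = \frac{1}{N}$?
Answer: $- \frac{515537}{14} \approx -36824.0$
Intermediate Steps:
$n = -40$ ($n = \left(-4\right) 10 = -40$)
$C{\left(j,f \right)} = j - 40 f$ ($C{\left(j,f \right)} = - 40 f + j = j - 40 f$)
$-35584 + C{\left(b{\left(-14,D{\left(1,1 \right)} \right)},31 \right)} = -35584 + \left(\frac{1}{-14} - 1240\right) = -35584 - \frac{17361}{14} = - \frac{515537}{14}$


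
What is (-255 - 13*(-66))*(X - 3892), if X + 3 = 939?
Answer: -1782468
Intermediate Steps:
X = 936 (X = -3 + 939 = 936)
(-255 - 13*(-66))*(X - 3892) = (-255 - 13*(-66))*(936 - 3892) = (-255 + 858)*(-2956) = 603*(-2956) = -1782468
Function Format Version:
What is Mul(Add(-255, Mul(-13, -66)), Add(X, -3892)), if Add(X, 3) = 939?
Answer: -1782468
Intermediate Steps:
X = 936 (X = Add(-3, 939) = 936)
Mul(Add(-255, Mul(-13, -66)), Add(X, -3892)) = Mul(Add(-255, Mul(-13, -66)), Add(936, -3892)) = Mul(Add(-255, 858), -2956) = Mul(603, -2956) = -1782468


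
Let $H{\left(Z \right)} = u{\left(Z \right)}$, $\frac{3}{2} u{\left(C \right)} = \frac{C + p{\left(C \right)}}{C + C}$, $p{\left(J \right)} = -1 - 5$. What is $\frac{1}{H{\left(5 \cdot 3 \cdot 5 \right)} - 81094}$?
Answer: $- \frac{75}{6082027} \approx -1.2331 \cdot 10^{-5}$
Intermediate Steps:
$p{\left(J \right)} = -6$ ($p{\left(J \right)} = -1 - 5 = -6$)
$u{\left(C \right)} = \frac{-6 + C}{3 C}$ ($u{\left(C \right)} = \frac{2 \frac{C - 6}{C + C}}{3} = \frac{2 \frac{-6 + C}{2 C}}{3} = \frac{-6 + C}{3 C}$)
$H{\left(Z \right)} = \frac{-6 + Z}{3 Z}$
$\frac{1}{H{\left(5 \cdot 3 \cdot 5 \right)} - 81094} = \frac{1}{\frac{-6 + 5 \cdot 3 \cdot 5}{3 \cdot 5 \cdot 3 \cdot 5} - 81094} = \frac{1}{\frac{-6 + 15 \cdot 5}{3 \cdot 15 \cdot 5} - 81094} = \frac{1}{\frac{-6 + 75}{3 \cdot 75} - 81094} = \frac{1}{\frac{1}{3} \cdot \frac{1}{75} \cdot 69 - 81094} = \frac{1}{\frac{23}{75} - 81094} = \frac{1}{- \frac{6082027}{75}} = - \frac{75}{6082027}$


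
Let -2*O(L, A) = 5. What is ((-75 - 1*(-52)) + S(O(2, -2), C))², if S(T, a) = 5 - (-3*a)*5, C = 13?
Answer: 31329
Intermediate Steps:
O(L, A) = -5/2 (O(L, A) = -½*5 = -5/2)
S(T, a) = 5 + 15*a (S(T, a) = 5 - (-15)*a = 5 + 15*a)
((-75 - 1*(-52)) + S(O(2, -2), C))² = ((-75 - 1*(-52)) + (5 + 15*13))² = ((-75 + 52) + (5 + 195))² = (-23 + 200)² = 177² = 31329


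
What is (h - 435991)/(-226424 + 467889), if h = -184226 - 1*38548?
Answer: -131753/48293 ≈ -2.7282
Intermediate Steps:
h = -222774 (h = -184226 - 38548 = -222774)
(h - 435991)/(-226424 + 467889) = (-222774 - 435991)/(-226424 + 467889) = -658765/241465 = -658765*1/241465 = -131753/48293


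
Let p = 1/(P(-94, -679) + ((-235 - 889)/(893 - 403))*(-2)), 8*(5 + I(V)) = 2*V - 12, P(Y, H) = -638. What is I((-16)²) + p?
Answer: 4461475/77593 ≈ 57.498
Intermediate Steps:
I(V) = -13/2 + V/4 (I(V) = -5 + (2*V - 12)/8 = -5 + (-12 + 2*V)/8 = -5 + (-3/2 + V/4) = -13/2 + V/4)
p = -245/155186 (p = 1/(-638 + ((-235 - 889)/(893 - 403))*(-2)) = 1/(-638 - 1124/490*(-2)) = 1/(-638 - 1124*1/490*(-2)) = 1/(-638 - 562/245*(-2)) = 1/(-638 + 1124/245) = 1/(-155186/245) = -245/155186 ≈ -0.0015788)
I((-16)²) + p = (-13/2 + (¼)*(-16)²) - 245/155186 = (-13/2 + (¼)*256) - 245/155186 = (-13/2 + 64) - 245/155186 = 115/2 - 245/155186 = 4461475/77593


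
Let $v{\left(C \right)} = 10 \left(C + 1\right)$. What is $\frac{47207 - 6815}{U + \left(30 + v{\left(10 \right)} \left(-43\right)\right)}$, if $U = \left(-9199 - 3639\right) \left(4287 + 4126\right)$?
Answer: $- \frac{6732}{18001799} \approx -0.00037396$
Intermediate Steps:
$v{\left(C \right)} = 10 + 10 C$ ($v{\left(C \right)} = 10 \left(1 + C\right) = 10 + 10 C$)
$U = -108006094$ ($U = \left(-12838\right) 8413 = -108006094$)
$\frac{47207 - 6815}{U + \left(30 + v{\left(10 \right)} \left(-43\right)\right)} = \frac{47207 - 6815}{-108006094 + \left(30 + \left(10 + 10 \cdot 10\right) \left(-43\right)\right)} = \frac{40392}{-108006094 + \left(30 + \left(10 + 100\right) \left(-43\right)\right)} = \frac{40392}{-108006094 + \left(30 + 110 \left(-43\right)\right)} = \frac{40392}{-108006094 + \left(30 - 4730\right)} = \frac{40392}{-108006094 - 4700} = \frac{40392}{-108010794} = 40392 \left(- \frac{1}{108010794}\right) = - \frac{6732}{18001799}$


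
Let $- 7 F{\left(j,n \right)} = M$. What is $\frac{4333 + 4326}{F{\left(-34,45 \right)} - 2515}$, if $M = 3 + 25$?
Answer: $- \frac{8659}{2519} \approx -3.4375$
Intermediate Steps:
$M = 28$
$F{\left(j,n \right)} = -4$ ($F{\left(j,n \right)} = \left(- \frac{1}{7}\right) 28 = -4$)
$\frac{4333 + 4326}{F{\left(-34,45 \right)} - 2515} = \frac{4333 + 4326}{-4 - 2515} = \frac{8659}{-2519} = 8659 \left(- \frac{1}{2519}\right) = - \frac{8659}{2519}$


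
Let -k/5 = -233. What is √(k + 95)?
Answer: 6*√35 ≈ 35.496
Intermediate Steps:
k = 1165 (k = -5*(-233) = 1165)
√(k + 95) = √(1165 + 95) = √1260 = 6*√35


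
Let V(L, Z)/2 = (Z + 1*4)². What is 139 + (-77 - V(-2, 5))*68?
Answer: -16113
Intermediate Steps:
V(L, Z) = 2*(4 + Z)² (V(L, Z) = 2*(Z + 1*4)² = 2*(Z + 4)² = 2*(4 + Z)²)
139 + (-77 - V(-2, 5))*68 = 139 + (-77 - 2*(4 + 5)²)*68 = 139 + (-77 - 2*9²)*68 = 139 + (-77 - 2*81)*68 = 139 + (-77 - 1*162)*68 = 139 + (-77 - 162)*68 = 139 - 239*68 = 139 - 16252 = -16113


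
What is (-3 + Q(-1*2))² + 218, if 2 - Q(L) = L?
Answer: 219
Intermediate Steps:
Q(L) = 2 - L
(-3 + Q(-1*2))² + 218 = (-3 + (2 - (-1)*2))² + 218 = (-3 + (2 - 1*(-2)))² + 218 = (-3 + (2 + 2))² + 218 = (-3 + 4)² + 218 = 1² + 218 = 1 + 218 = 219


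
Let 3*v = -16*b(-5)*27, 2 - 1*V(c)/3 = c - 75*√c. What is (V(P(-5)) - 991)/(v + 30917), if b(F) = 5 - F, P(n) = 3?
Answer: -142/4211 + 225*√3/29477 ≈ -0.020500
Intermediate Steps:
V(c) = 6 - 3*c + 225*√c (V(c) = 6 - 3*(c - 75*√c) = 6 + (-3*c + 225*√c) = 6 - 3*c + 225*√c)
v = -1440 (v = (-16*(5 - 1*(-5))*27)/3 = (-16*(5 + 5)*27)/3 = (-16*10*27)/3 = (-160*27)/3 = (⅓)*(-4320) = -1440)
(V(P(-5)) - 991)/(v + 30917) = ((6 - 3*3 + 225*√3) - 991)/(-1440 + 30917) = ((6 - 9 + 225*√3) - 991)/29477 = ((-3 + 225*√3) - 991)*(1/29477) = (-994 + 225*√3)*(1/29477) = -142/4211 + 225*√3/29477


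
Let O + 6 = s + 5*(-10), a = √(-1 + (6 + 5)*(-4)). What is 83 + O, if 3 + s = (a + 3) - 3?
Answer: 24 + 3*I*√5 ≈ 24.0 + 6.7082*I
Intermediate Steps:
a = 3*I*√5 (a = √(-1 + 11*(-4)) = √(-1 - 44) = √(-45) = 3*I*√5 ≈ 6.7082*I)
s = -3 + 3*I*√5 (s = -3 + ((3*I*√5 + 3) - 3) = -3 + ((3 + 3*I*√5) - 3) = -3 + 3*I*√5 ≈ -3.0 + 6.7082*I)
O = -59 + 3*I*√5 (O = -6 + ((-3 + 3*I*√5) + 5*(-10)) = -6 + ((-3 + 3*I*√5) - 50) = -6 + (-53 + 3*I*√5) = -59 + 3*I*√5 ≈ -59.0 + 6.7082*I)
83 + O = 83 + (-59 + 3*I*√5) = 24 + 3*I*√5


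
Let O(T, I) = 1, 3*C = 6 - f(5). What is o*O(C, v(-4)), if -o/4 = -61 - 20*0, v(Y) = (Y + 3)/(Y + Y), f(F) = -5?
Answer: 244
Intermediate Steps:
v(Y) = (3 + Y)/(2*Y) (v(Y) = (3 + Y)/((2*Y)) = (3 + Y)*(1/(2*Y)) = (3 + Y)/(2*Y))
C = 11/3 (C = (6 - 1*(-5))/3 = (6 + 5)/3 = (1/3)*11 = 11/3 ≈ 3.6667)
o = 244 (o = -4*(-61 - 20*0) = -4*(-61 + 0) = -4*(-61) = 244)
o*O(C, v(-4)) = 244*1 = 244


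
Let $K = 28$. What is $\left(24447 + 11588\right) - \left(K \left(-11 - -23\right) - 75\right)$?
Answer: $35774$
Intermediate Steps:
$\left(24447 + 11588\right) - \left(K \left(-11 - -23\right) - 75\right) = \left(24447 + 11588\right) - \left(28 \left(-11 - -23\right) - 75\right) = 36035 - \left(28 \left(-11 + 23\right) - 75\right) = 36035 - \left(28 \cdot 12 - 75\right) = 36035 - \left(336 - 75\right) = 36035 - 261 = 35774$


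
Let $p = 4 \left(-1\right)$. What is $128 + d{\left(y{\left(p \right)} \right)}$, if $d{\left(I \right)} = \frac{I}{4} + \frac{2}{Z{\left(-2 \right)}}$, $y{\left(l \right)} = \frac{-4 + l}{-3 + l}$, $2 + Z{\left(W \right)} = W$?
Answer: $\frac{1789}{14} \approx 127.79$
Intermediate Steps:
$p = -4$
$Z{\left(W \right)} = -2 + W$
$y{\left(l \right)} = \frac{-4 + l}{-3 + l}$
$d{\left(I \right)} = - \frac{1}{2} + \frac{I}{4}$ ($d{\left(I \right)} = \frac{I}{4} + \frac{2}{-2 - 2} = I \frac{1}{4} + \frac{2}{-4} = \frac{I}{4} + 2 \left(- \frac{1}{4}\right) = \frac{I}{4} - \frac{1}{2} = - \frac{1}{2} + \frac{I}{4}$)
$128 + d{\left(y{\left(p \right)} \right)} = 128 - \left(\frac{1}{2} - \frac{\frac{1}{-3 - 4} \left(-4 - 4\right)}{4}\right) = 128 - \left(\frac{1}{2} - \frac{\frac{1}{-7} \left(-8\right)}{4}\right) = 128 - \left(\frac{1}{2} - \frac{\left(- \frac{1}{7}\right) \left(-8\right)}{4}\right) = 128 + \left(- \frac{1}{2} + \frac{1}{4} \cdot \frac{8}{7}\right) = 128 + \left(- \frac{1}{2} + \frac{2}{7}\right) = 128 - \frac{3}{14} = \frac{1789}{14}$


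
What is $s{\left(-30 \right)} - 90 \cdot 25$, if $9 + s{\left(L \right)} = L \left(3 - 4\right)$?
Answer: $-2229$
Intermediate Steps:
$s{\left(L \right)} = -9 - L$ ($s{\left(L \right)} = -9 + L \left(3 - 4\right) = -9 + L \left(-1\right) = -9 - L$)
$s{\left(-30 \right)} - 90 \cdot 25 = \left(-9 - -30\right) - 90 \cdot 25 = \left(-9 + 30\right) - 2250 = 21 - 2250 = -2229$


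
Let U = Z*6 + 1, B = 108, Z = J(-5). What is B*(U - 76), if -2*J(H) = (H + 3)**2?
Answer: -9396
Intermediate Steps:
J(H) = -(3 + H)**2/2 (J(H) = -(H + 3)**2/2 = -(3 + H)**2/2)
Z = -2 (Z = -(3 - 5)**2/2 = -1/2*(-2)**2 = -1/2*4 = -2)
U = -11 (U = -2*6 + 1 = -12 + 1 = -11)
B*(U - 76) = 108*(-11 - 76) = 108*(-87) = -9396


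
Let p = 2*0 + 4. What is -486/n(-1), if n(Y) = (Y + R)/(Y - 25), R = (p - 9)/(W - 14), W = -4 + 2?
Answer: -202176/11 ≈ -18380.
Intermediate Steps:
W = -2
p = 4 (p = 0 + 4 = 4)
R = 5/16 (R = (4 - 9)/(-2 - 14) = -5/(-16) = -5*(-1/16) = 5/16 ≈ 0.31250)
n(Y) = (5/16 + Y)/(-25 + Y) (n(Y) = (Y + 5/16)/(Y - 25) = (5/16 + Y)/(-25 + Y))
-486/n(-1) = -486*(-25 - 1)/(5/16 - 1) = -486/(-11/16/(-26)) = -486/((-1/26*(-11/16))) = -486/11/416 = -486*416/11 = -202176/11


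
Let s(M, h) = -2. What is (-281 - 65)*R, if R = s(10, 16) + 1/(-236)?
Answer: 81829/118 ≈ 693.47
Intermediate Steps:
R = -473/236 (R = -2 + 1/(-236) = -2 - 1/236 = -473/236 ≈ -2.0042)
(-281 - 65)*R = (-281 - 65)*(-473/236) = -346*(-473/236) = 81829/118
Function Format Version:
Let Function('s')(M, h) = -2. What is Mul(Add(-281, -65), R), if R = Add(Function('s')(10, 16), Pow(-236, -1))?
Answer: Rational(81829, 118) ≈ 693.47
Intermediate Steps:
R = Rational(-473, 236) (R = Add(-2, Pow(-236, -1)) = Add(-2, Rational(-1, 236)) = Rational(-473, 236) ≈ -2.0042)
Mul(Add(-281, -65), R) = Mul(Add(-281, -65), Rational(-473, 236)) = Mul(-346, Rational(-473, 236)) = Rational(81829, 118)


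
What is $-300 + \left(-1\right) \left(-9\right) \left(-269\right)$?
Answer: $-2721$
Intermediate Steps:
$-300 + \left(-1\right) \left(-9\right) \left(-269\right) = -300 + 9 \left(-269\right) = -300 - 2421 = -2721$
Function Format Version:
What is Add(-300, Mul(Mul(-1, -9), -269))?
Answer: -2721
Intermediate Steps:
Add(-300, Mul(Mul(-1, -9), -269)) = Add(-300, Mul(9, -269)) = Add(-300, -2421) = -2721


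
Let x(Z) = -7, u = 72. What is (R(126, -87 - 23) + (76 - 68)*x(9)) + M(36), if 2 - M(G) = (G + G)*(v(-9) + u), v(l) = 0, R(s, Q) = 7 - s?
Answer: -5357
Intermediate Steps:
M(G) = 2 - 144*G (M(G) = 2 - (G + G)*(0 + 72) = 2 - 2*G*72 = 2 - 144*G)
(R(126, -87 - 23) + (76 - 68)*x(9)) + M(36) = ((7 - 1*126) + (76 - 68)*(-7)) + (2 - 144*36) = ((7 - 126) + 8*(-7)) + (2 - 5184) = (-119 - 56) - 5182 = -175 - 5182 = -5357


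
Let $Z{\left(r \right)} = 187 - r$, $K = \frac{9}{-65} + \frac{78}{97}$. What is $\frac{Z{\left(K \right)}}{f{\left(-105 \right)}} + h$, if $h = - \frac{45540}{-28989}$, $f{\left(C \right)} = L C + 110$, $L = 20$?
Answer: $\frac{29851706901}{20206862975} \approx 1.4773$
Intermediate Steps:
$f{\left(C \right)} = 110 + 20 C$ ($f{\left(C \right)} = 20 C + 110 = 110 + 20 C$)
$K = \frac{4197}{6305}$ ($K = 9 \left(- \frac{1}{65}\right) + 78 \cdot \frac{1}{97} = - \frac{9}{65} + \frac{78}{97} = \frac{4197}{6305} \approx 0.66566$)
$h = \frac{5060}{3221}$ ($h = \left(-45540\right) \left(- \frac{1}{28989}\right) = \frac{5060}{3221} \approx 1.5709$)
$\frac{Z{\left(K \right)}}{f{\left(-105 \right)}} + h = \frac{187 - \frac{4197}{6305}}{110 + 20 \left(-105\right)} + \frac{5060}{3221} = \frac{187 - \frac{4197}{6305}}{110 - 2100} + \frac{5060}{3221} = \frac{1174838}{6305 \left(-1990\right)} + \frac{5060}{3221} = \frac{1174838}{6305} \left(- \frac{1}{1990}\right) + \frac{5060}{3221} = - \frac{587419}{6273475} + \frac{5060}{3221} = \frac{29851706901}{20206862975}$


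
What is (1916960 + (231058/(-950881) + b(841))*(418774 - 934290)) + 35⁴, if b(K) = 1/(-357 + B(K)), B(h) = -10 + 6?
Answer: 1216638090900589/343268041 ≈ 3.5443e+6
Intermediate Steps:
B(h) = -4
b(K) = -1/361 (b(K) = 1/(-357 - 4) = 1/(-361) = -1/361)
(1916960 + (231058/(-950881) + b(841))*(418774 - 934290)) + 35⁴ = (1916960 + (231058/(-950881) - 1/361)*(418774 - 934290)) + 35⁴ = (1916960 + (231058*(-1/950881) - 1/361)*(-515516)) + 1500625 = (1916960 + (-231058/950881 - 1/361)*(-515516)) + 1500625 = (1916960 - 84362819/343268041*(-515516)) + 1500625 = (1916960 + 43490382999604/343268041) + 1500625 = 701521486874964/343268041 + 1500625 = 1216638090900589/343268041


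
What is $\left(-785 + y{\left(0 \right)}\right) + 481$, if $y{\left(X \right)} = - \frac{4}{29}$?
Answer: $- \frac{8820}{29} \approx -304.14$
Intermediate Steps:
$y{\left(X \right)} = - \frac{4}{29}$ ($y{\left(X \right)} = \left(-4\right) \frac{1}{29} = - \frac{4}{29}$)
$\left(-785 + y{\left(0 \right)}\right) + 481 = \left(-785 - \frac{4}{29}\right) + 481 = - \frac{22769}{29} + 481 = - \frac{8820}{29}$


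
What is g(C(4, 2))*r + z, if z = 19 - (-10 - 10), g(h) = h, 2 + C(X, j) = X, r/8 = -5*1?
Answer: -41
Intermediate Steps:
r = -40 (r = 8*(-5*1) = 8*(-5) = -40)
C(X, j) = -2 + X
z = 39 (z = 19 - 1*(-20) = 19 + 20 = 39)
g(C(4, 2))*r + z = (-2 + 4)*(-40) + 39 = 2*(-40) + 39 = -80 + 39 = -41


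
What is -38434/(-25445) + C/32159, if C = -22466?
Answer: 664351636/818285755 ≈ 0.81188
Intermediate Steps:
-38434/(-25445) + C/32159 = -38434/(-25445) - 22466/32159 = -38434*(-1/25445) - 22466*1/32159 = 38434/25445 - 22466/32159 = 664351636/818285755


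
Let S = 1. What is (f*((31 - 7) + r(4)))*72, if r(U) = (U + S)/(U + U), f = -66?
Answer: -117018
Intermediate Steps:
r(U) = (1 + U)/(2*U) (r(U) = (U + 1)/(U + U) = (1 + U)/((2*U)) = (1 + U)*(1/(2*U)) = (1 + U)/(2*U))
(f*((31 - 7) + r(4)))*72 = -66*((31 - 7) + (1/2)*(1 + 4)/4)*72 = -66*(24 + (1/2)*(1/4)*5)*72 = -66*(24 + 5/8)*72 = -66*197/8*72 = -6501/4*72 = -117018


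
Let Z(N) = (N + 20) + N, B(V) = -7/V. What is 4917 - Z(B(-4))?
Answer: 9787/2 ≈ 4893.5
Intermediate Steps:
Z(N) = 20 + 2*N (Z(N) = (20 + N) + N = 20 + 2*N)
4917 - Z(B(-4)) = 4917 - (20 + 2*(-7/(-4))) = 4917 - (20 + 2*(-7*(-1/4))) = 4917 - (20 + 2*(7/4)) = 4917 - (20 + 7/2) = 4917 - 1*47/2 = 4917 - 47/2 = 9787/2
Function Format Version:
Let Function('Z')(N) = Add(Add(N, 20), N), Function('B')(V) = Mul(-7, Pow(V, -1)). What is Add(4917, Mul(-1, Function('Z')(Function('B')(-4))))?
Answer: Rational(9787, 2) ≈ 4893.5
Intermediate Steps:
Function('Z')(N) = Add(20, Mul(2, N)) (Function('Z')(N) = Add(Add(20, N), N) = Add(20, Mul(2, N)))
Add(4917, Mul(-1, Function('Z')(Function('B')(-4)))) = Add(4917, Mul(-1, Add(20, Mul(2, Mul(-7, Pow(-4, -1)))))) = Add(4917, Mul(-1, Add(20, Mul(2, Mul(-7, Rational(-1, 4)))))) = Add(4917, Mul(-1, Add(20, Mul(2, Rational(7, 4))))) = Add(4917, Mul(-1, Add(20, Rational(7, 2)))) = Add(4917, Mul(-1, Rational(47, 2))) = Add(4917, Rational(-47, 2)) = Rational(9787, 2)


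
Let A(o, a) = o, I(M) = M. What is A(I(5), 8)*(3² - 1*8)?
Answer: 5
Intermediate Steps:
A(I(5), 8)*(3² - 1*8) = 5*(3² - 1*8) = 5*(9 - 8) = 5*1 = 5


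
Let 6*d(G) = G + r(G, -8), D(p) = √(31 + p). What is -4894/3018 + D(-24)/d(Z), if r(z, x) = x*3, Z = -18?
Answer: -2447/1509 - √7/7 ≈ -1.9996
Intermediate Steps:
r(z, x) = 3*x
d(G) = -4 + G/6 (d(G) = (G + 3*(-8))/6 = (G - 24)/6 = (-24 + G)/6 = -4 + G/6)
-4894/3018 + D(-24)/d(Z) = -4894/3018 + √(31 - 24)/(-4 + (⅙)*(-18)) = -4894*1/3018 + √7/(-4 - 3) = -2447/1509 + √7/(-7) = -2447/1509 + √7*(-⅐) = -2447/1509 - √7/7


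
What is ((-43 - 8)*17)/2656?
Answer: -867/2656 ≈ -0.32643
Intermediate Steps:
((-43 - 8)*17)/2656 = -51*17*(1/2656) = -867*1/2656 = -867/2656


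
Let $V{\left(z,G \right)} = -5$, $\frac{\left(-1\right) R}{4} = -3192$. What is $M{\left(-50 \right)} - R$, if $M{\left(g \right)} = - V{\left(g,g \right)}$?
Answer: $-12763$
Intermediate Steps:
$R = 12768$ ($R = \left(-4\right) \left(-3192\right) = 12768$)
$M{\left(g \right)} = 5$ ($M{\left(g \right)} = \left(-1\right) \left(-5\right) = 5$)
$M{\left(-50 \right)} - R = 5 - 12768 = -12763$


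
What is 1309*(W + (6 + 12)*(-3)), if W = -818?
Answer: -1141448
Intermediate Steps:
1309*(W + (6 + 12)*(-3)) = 1309*(-818 + (6 + 12)*(-3)) = 1309*(-818 + 18*(-3)) = 1309*(-818 - 54) = 1309*(-872) = -1141448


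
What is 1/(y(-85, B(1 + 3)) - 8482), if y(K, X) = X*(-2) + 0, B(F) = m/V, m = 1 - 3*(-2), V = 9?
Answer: -9/76352 ≈ -0.00011788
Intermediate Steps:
m = 7 (m = 1 + 6 = 7)
B(F) = 7/9
y(K, X) = -2*X (y(K, X) = -2*X + 0 = -2*X)
1/(y(-85, B(1 + 3)) - 8482) = 1/(-2*7/9 - 8482) = 1/(-14/9 - 8482) = 1/(-76352/9) = -9/76352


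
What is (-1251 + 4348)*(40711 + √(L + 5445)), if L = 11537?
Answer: 126081967 + 3097*√16982 ≈ 1.2649e+8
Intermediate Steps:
(-1251 + 4348)*(40711 + √(L + 5445)) = (-1251 + 4348)*(40711 + √(11537 + 5445)) = 3097*(40711 + √16982) = 126081967 + 3097*√16982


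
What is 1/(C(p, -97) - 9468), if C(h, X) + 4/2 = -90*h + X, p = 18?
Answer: -1/11187 ≈ -8.9390e-5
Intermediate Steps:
C(h, X) = -2 + X - 90*h (C(h, X) = -2 + (-90*h + X) = -2 + (X - 90*h) = -2 + X - 90*h)
1/(C(p, -97) - 9468) = 1/((-2 - 97 - 90*18) - 9468) = 1/((-2 - 97 - 1620) - 9468) = 1/(-1719 - 9468) = 1/(-11187) = -1/11187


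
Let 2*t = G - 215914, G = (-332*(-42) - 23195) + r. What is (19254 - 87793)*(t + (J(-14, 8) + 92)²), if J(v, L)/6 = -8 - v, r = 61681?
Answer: 4479571962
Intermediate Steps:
G = 52430 (G = (-332*(-42) - 23195) + 61681 = (13944 - 23195) + 61681 = -9251 + 61681 = 52430)
J(v, L) = -48 - 6*v (J(v, L) = 6*(-8 - v) = -48 - 6*v)
t = -81742 (t = (52430 - 215914)/2 = (½)*(-163484) = -81742)
(19254 - 87793)*(t + (J(-14, 8) + 92)²) = (19254 - 87793)*(-81742 + ((-48 - 6*(-14)) + 92)²) = -68539*(-81742 + ((-48 + 84) + 92)²) = -68539*(-81742 + (36 + 92)²) = -68539*(-81742 + 128²) = -68539*(-81742 + 16384) = -68539*(-65358) = 4479571962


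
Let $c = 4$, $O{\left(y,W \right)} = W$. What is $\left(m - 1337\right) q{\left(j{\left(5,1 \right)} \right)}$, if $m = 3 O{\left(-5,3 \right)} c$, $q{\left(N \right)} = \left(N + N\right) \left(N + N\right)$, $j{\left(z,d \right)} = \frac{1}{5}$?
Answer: $- \frac{5204}{25} \approx -208.16$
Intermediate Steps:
$j{\left(z,d \right)} = \frac{1}{5}$
$q{\left(N \right)} = 4 N^{2}$ ($q{\left(N \right)} = 2 N 2 N = 4 N^{2}$)
$m = 36$ ($m = 3 \cdot 3 \cdot 4 = 9 \cdot 4 = 36$)
$\left(m - 1337\right) q{\left(j{\left(5,1 \right)} \right)} = \left(36 - 1337\right) \frac{4}{25} = - 1301 \cdot 4 \cdot \frac{1}{25} = \left(-1301\right) \frac{4}{25} = - \frac{5204}{25}$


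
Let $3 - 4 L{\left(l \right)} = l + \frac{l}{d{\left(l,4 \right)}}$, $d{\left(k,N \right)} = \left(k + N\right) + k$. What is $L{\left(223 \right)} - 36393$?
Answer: $- \frac{65606623}{1800} \approx -36448.0$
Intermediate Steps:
$d{\left(k,N \right)} = N + 2 k$ ($d{\left(k,N \right)} = \left(N + k\right) + k = N + 2 k$)
$L{\left(l \right)} = \frac{3}{4} - \frac{l}{4} - \frac{l}{4 \left(4 + 2 l\right)}$ ($L{\left(l \right)} = \frac{3}{4} - \frac{l + \frac{l}{4 + 2 l}}{4} = \frac{3}{4} - \left(\frac{l}{4} + \frac{l}{4 \left(4 + 2 l\right)}\right) = \frac{3}{4} - \frac{l}{4} - \frac{l}{4 \left(4 + 2 l\right)}$)
$L{\left(223 \right)} - 36393 = \frac{12 + 223 - 2 \cdot 223^{2}}{8 \left(2 + 223\right)} - 36393 = \frac{12 + 223 - 99458}{8 \cdot 225} - 36393 = \frac{1}{8} \cdot \frac{1}{225} \left(12 + 223 - 99458\right) - 36393 = \frac{1}{8} \cdot \frac{1}{225} \left(-99223\right) - 36393 = - \frac{99223}{1800} - 36393 = - \frac{65606623}{1800}$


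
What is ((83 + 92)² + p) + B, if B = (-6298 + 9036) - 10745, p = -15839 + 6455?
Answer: 13234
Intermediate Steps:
p = -9384
B = -8007 (B = 2738 - 10745 = -8007)
((83 + 92)² + p) + B = ((83 + 92)² - 9384) - 8007 = (175² - 9384) - 8007 = (30625 - 9384) - 8007 = 21241 - 8007 = 13234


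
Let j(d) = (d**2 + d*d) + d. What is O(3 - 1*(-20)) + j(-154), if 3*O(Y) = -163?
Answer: 141671/3 ≈ 47224.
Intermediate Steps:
j(d) = d + 2*d**2 (j(d) = (d**2 + d**2) + d = 2*d**2 + d = d + 2*d**2)
O(Y) = -163/3 (O(Y) = (1/3)*(-163) = -163/3)
O(3 - 1*(-20)) + j(-154) = -163/3 - 154*(1 + 2*(-154)) = -163/3 - 154*(1 - 308) = -163/3 - 154*(-307) = -163/3 + 47278 = 141671/3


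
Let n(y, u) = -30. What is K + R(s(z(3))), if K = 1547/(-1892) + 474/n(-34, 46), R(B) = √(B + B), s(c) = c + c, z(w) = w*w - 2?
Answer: -157203/9460 + 2*√7 ≈ -11.326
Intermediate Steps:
z(w) = -2 + w² (z(w) = w² - 2 = -2 + w²)
s(c) = 2*c
R(B) = √2*√B (R(B) = √(2*B) = √2*√B)
K = -157203/9460 (K = 1547/(-1892) + 474/(-30) = 1547*(-1/1892) + 474*(-1/30) = -1547/1892 - 79/5 = -157203/9460 ≈ -16.618)
K + R(s(z(3))) = -157203/9460 + √2*√(2*(-2 + 3²)) = -157203/9460 + √2*√(2*(-2 + 9)) = -157203/9460 + √2*√(2*7) = -157203/9460 + √2*√14 = -157203/9460 + 2*√7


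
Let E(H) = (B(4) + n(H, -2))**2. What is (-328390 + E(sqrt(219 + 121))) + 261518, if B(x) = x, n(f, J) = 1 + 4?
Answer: -66791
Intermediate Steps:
n(f, J) = 5
E(H) = 81 (E(H) = (4 + 5)**2 = 9**2 = 81)
(-328390 + E(sqrt(219 + 121))) + 261518 = (-328390 + 81) + 261518 = -328309 + 261518 = -66791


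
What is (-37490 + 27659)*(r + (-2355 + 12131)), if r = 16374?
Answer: -257080650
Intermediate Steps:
(-37490 + 27659)*(r + (-2355 + 12131)) = (-37490 + 27659)*(16374 + (-2355 + 12131)) = -9831*(16374 + 9776) = -9831*26150 = -257080650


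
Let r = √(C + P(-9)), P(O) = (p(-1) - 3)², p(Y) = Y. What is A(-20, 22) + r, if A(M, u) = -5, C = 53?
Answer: -5 + √69 ≈ 3.3066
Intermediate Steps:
P(O) = 16 (P(O) = (-1 - 3)² = (-4)² = 16)
r = √69 (r = √(53 + 16) = √69 ≈ 8.3066)
A(-20, 22) + r = -5 + √69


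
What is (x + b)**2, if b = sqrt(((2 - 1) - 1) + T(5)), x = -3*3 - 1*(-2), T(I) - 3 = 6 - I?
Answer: 25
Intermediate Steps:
T(I) = 9 - I (T(I) = 3 + (6 - I) = 9 - I)
x = -7 (x = -9 + 2 = -7)
b = 2 (b = sqrt(((2 - 1) - 1) + (9 - 1*5)) = sqrt((1 - 1) + (9 - 5)) = sqrt(0 + 4) = sqrt(4) = 2)
(x + b)**2 = (-7 + 2)**2 = (-5)**2 = 25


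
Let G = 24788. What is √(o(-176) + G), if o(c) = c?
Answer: 2*√6153 ≈ 156.88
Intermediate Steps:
√(o(-176) + G) = √(-176 + 24788) = √24612 = 2*√6153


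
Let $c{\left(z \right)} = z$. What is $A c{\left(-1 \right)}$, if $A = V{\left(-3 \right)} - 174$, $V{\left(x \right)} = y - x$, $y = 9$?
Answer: $162$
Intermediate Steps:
$V{\left(x \right)} = 9 - x$
$A = -162$ ($A = \left(9 - -3\right) - 174 = \left(9 + 3\right) - 174 = 12 - 174 = -162$)
$A c{\left(-1 \right)} = \left(-162\right) \left(-1\right) = 162$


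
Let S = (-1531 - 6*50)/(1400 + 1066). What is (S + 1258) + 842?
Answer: 5176769/2466 ≈ 2099.3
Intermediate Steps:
S = -1831/2466 (S = (-1531 - 300)/2466 = -1831*1/2466 = -1831/2466 ≈ -0.74250)
(S + 1258) + 842 = (-1831/2466 + 1258) + 842 = 3100397/2466 + 842 = 5176769/2466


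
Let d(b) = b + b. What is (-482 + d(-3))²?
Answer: 238144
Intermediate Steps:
d(b) = 2*b
(-482 + d(-3))² = (-482 + 2*(-3))² = (-482 - 6)² = (-488)² = 238144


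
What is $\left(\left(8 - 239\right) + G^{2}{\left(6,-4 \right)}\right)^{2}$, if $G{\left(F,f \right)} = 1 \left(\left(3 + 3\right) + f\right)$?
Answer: $51529$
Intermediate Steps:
$G{\left(F,f \right)} = 6 + f$ ($G{\left(F,f \right)} = 1 \left(6 + f\right) = 6 + f$)
$\left(\left(8 - 239\right) + G^{2}{\left(6,-4 \right)}\right)^{2} = \left(\left(8 - 239\right) + \left(6 - 4\right)^{2}\right)^{2} = \left(-231 + 2^{2}\right)^{2} = \left(-231 + 4\right)^{2} = \left(-227\right)^{2} = 51529$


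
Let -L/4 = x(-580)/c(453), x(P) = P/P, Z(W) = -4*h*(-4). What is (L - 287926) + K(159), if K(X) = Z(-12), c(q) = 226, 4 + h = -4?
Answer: -32550104/113 ≈ -2.8805e+5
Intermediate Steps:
h = -8 (h = -4 - 4 = -8)
Z(W) = -128 (Z(W) = -4*(-8)*(-4) = 32*(-4) = -128)
x(P) = 1
K(X) = -128
L = -2/113 (L = -4/226 = -4*1/226 = -2/113 ≈ -0.017699)
(L - 287926) + K(159) = (-2/113 - 287926) - 128 = -32535640/113 - 128 = -32550104/113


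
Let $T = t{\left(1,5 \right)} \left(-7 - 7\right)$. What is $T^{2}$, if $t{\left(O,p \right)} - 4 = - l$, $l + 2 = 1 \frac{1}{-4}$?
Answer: $\frac{30625}{4} \approx 7656.3$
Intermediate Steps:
$l = - \frac{9}{4}$ ($l = -2 + 1 \frac{1}{-4} = -2 + 1 \left(- \frac{1}{4}\right) = -2 - \frac{1}{4} = - \frac{9}{4} \approx -2.25$)
$t{\left(O,p \right)} = \frac{25}{4}$ ($t{\left(O,p \right)} = 4 - - \frac{9}{4} = 4 + \frac{9}{4} = \frac{25}{4}$)
$T = - \frac{175}{2}$ ($T = \frac{25 \left(-7 - 7\right)}{4} = \frac{25}{4} \left(-14\right) = - \frac{175}{2} \approx -87.5$)
$T^{2} = \left(- \frac{175}{2}\right)^{2} = \frac{30625}{4}$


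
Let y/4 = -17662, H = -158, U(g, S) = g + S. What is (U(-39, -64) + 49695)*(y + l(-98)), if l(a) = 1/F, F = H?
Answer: -276782498460/79 ≈ -3.5036e+9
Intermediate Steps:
U(g, S) = S + g
F = -158
y = -70648 (y = 4*(-17662) = -70648)
l(a) = -1/158 (l(a) = 1/(-158) = -1/158)
(U(-39, -64) + 49695)*(y + l(-98)) = ((-64 - 39) + 49695)*(-70648 - 1/158) = (-103 + 49695)*(-11162385/158) = 49592*(-11162385/158) = -276782498460/79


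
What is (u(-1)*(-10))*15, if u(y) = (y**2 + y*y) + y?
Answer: -150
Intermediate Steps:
u(y) = y + 2*y**2 (u(y) = (y**2 + y**2) + y = 2*y**2 + y = y + 2*y**2)
(u(-1)*(-10))*15 = (-(1 + 2*(-1))*(-10))*15 = (-(1 - 2)*(-10))*15 = (-1*(-1)*(-10))*15 = (1*(-10))*15 = -10*15 = -150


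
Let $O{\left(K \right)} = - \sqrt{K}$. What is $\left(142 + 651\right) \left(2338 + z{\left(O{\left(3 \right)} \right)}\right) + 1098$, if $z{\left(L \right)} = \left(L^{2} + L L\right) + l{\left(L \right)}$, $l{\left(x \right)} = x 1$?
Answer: $1859890 - 793 \sqrt{3} \approx 1.8585 \cdot 10^{6}$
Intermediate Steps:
$l{\left(x \right)} = x$
$z{\left(L \right)} = L + 2 L^{2}$ ($z{\left(L \right)} = \left(L^{2} + L L\right) + L = \left(L^{2} + L^{2}\right) + L = 2 L^{2} + L = L + 2 L^{2}$)
$\left(142 + 651\right) \left(2338 + z{\left(O{\left(3 \right)} \right)}\right) + 1098 = \left(142 + 651\right) \left(2338 + - \sqrt{3} \left(1 + 2 \left(- \sqrt{3}\right)\right)\right) + 1098 = 793 \left(2338 + - \sqrt{3} \left(1 - 2 \sqrt{3}\right)\right) + 1098 = 793 \left(2338 - \sqrt{3} \left(1 - 2 \sqrt{3}\right)\right) + 1098 = \left(1854034 - 793 \sqrt{3} \left(1 - 2 \sqrt{3}\right)\right) + 1098 = 1855132 - 793 \sqrt{3} \left(1 - 2 \sqrt{3}\right)$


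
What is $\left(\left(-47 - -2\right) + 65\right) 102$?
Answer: $2040$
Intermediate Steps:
$\left(\left(-47 - -2\right) + 65\right) 102 = \left(\left(-47 + 2\right) + 65\right) 102 = \left(-45 + 65\right) 102 = 20 \cdot 102 = 2040$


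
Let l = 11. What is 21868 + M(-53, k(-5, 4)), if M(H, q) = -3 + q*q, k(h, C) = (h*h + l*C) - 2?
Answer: 26354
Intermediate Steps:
k(h, C) = -2 + h**2 + 11*C (k(h, C) = (h*h + 11*C) - 2 = (h**2 + 11*C) - 2 = -2 + h**2 + 11*C)
M(H, q) = -3 + q**2
21868 + M(-53, k(-5, 4)) = 21868 + (-3 + (-2 + (-5)**2 + 11*4)**2) = 21868 + (-3 + (-2 + 25 + 44)**2) = 21868 + (-3 + 67**2) = 21868 + (-3 + 4489) = 21868 + 4486 = 26354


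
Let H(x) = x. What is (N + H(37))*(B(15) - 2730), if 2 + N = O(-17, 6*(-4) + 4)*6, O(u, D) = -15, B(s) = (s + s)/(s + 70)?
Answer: 2552220/17 ≈ 1.5013e+5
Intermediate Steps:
B(s) = 2*s/(70 + s) (B(s) = (2*s)/(70 + s) = 2*s/(70 + s))
N = -92 (N = -2 - 15*6 = -2 - 90 = -92)
(N + H(37))*(B(15) - 2730) = (-92 + 37)*(2*15/(70 + 15) - 2730) = -55*(2*15/85 - 2730) = -55*(2*15*(1/85) - 2730) = -55*(6/17 - 2730) = -55*(-46404/17) = 2552220/17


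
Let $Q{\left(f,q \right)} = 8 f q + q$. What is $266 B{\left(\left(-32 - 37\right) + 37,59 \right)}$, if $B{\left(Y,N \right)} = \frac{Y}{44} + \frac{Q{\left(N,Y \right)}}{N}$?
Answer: $- \frac{44413488}{649} \approx -68434.0$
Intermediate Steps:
$Q{\left(f,q \right)} = q + 8 f q$ ($Q{\left(f,q \right)} = 8 f q + q = q + 8 f q$)
$B{\left(Y,N \right)} = \frac{Y}{44} + \frac{Y \left(1 + 8 N\right)}{N}$
$266 B{\left(\left(-32 - 37\right) + 37,59 \right)} = 266 \left(\frac{353 \left(\left(-32 - 37\right) + 37\right)}{44} + \frac{\left(-32 - 37\right) + 37}{59}\right) = 266 \left(\frac{353 \left(-69 + 37\right)}{44} + \left(-69 + 37\right) \frac{1}{59}\right) = 266 \left(\frac{353}{44} \left(-32\right) - \frac{32}{59}\right) = 266 \left(- \frac{2824}{11} - \frac{32}{59}\right) = 266 \left(- \frac{166968}{649}\right) = - \frac{44413488}{649}$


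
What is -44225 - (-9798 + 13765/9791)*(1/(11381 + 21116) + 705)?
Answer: 2183457355086283/318178127 ≈ 6.8624e+6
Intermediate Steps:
-44225 - (-9798 + 13765/9791)*(1/(11381 + 21116) + 705) = -44225 - (-9798 + 13765*(1/9791))*(1/32497 + 705) = -44225 - (-9798 + 13765/9791)*(1/32497 + 705) = -44225 - (-95918453)*22910386/(9791*32497) = -44225 - 1*(-2197528782752858/318178127) = -44225 + 2197528782752858/318178127 = 2183457355086283/318178127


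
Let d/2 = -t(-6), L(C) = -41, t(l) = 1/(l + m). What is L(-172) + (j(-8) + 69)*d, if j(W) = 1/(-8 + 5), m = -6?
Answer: -266/9 ≈ -29.556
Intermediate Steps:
t(l) = 1/(-6 + l) (t(l) = 1/(l - 6) = 1/(-6 + l))
j(W) = -⅓ (j(W) = 1/(-3) = -⅓)
d = ⅙ (d = 2*(-1/(-6 - 6)) = 2*(-1/(-12)) = 2*(-1*(-1/12)) = 2*(1/12) = ⅙ ≈ 0.16667)
L(-172) + (j(-8) + 69)*d = -41 + (-⅓ + 69)*(⅙) = -41 + (206/3)*(⅙) = -41 + 103/9 = -266/9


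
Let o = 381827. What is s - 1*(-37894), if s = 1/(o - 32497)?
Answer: 13237511021/349330 ≈ 37894.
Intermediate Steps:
s = 1/349330 (s = 1/(381827 - 32497) = 1/349330 ≈ 2.8626e-6)
s - 1*(-37894) = 1/349330 - 1*(-37894) = 1/349330 + 37894 = 13237511021/349330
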